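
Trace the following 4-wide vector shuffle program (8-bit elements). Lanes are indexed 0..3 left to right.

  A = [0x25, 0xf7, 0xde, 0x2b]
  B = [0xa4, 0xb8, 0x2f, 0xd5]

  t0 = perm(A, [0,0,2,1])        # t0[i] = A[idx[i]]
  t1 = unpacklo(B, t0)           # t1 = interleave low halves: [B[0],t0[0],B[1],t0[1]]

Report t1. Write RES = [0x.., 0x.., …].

RES = [0xa4, 0x25, 0xb8, 0x25]

  t0: 25 25 de f7
  t1: a4 25 b8 25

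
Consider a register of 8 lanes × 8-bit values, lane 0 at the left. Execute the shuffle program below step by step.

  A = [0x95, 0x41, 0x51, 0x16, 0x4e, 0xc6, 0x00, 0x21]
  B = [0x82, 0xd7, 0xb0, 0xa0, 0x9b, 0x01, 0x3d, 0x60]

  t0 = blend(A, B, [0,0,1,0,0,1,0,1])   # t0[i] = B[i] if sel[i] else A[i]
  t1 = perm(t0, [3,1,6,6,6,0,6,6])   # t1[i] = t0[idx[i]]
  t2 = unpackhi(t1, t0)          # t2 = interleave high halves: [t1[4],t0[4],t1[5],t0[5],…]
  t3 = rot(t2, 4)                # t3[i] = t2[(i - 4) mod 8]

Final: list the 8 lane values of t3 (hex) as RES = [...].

t0 = [0x95, 0x41, 0xb0, 0x16, 0x4e, 0x01, 0x00, 0x60]
t1 = [0x16, 0x41, 0x00, 0x00, 0x00, 0x95, 0x00, 0x00]
t2 = [0x00, 0x4e, 0x95, 0x01, 0x00, 0x00, 0x00, 0x60]
t3 = [0x00, 0x00, 0x00, 0x60, 0x00, 0x4e, 0x95, 0x01]

RES = [0x00, 0x00, 0x00, 0x60, 0x00, 0x4e, 0x95, 0x01]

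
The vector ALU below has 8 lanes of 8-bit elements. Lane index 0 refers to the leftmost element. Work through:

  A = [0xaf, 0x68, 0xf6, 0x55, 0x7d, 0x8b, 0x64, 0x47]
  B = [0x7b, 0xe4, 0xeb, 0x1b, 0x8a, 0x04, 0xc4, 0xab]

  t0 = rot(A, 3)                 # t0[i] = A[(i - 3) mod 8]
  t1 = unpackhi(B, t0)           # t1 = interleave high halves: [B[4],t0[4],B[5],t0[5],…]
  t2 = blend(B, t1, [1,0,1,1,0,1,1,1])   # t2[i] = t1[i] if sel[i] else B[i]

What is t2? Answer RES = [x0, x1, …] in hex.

RES = [0x8a, 0xe4, 0x04, 0xf6, 0x8a, 0x55, 0xab, 0x7d]

  t0: 8b 64 47 af 68 f6 55 7d
  t1: 8a 68 04 f6 c4 55 ab 7d
  t2: 8a e4 04 f6 8a 55 ab 7d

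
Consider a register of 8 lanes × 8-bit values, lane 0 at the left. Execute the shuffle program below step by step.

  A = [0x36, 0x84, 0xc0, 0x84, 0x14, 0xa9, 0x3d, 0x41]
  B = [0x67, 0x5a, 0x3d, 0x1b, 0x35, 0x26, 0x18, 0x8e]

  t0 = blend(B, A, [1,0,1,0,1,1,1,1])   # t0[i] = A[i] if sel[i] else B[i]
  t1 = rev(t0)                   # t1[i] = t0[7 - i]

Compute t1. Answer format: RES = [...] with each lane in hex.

t0 = [0x36, 0x5a, 0xc0, 0x1b, 0x14, 0xa9, 0x3d, 0x41]
t1 = [0x41, 0x3d, 0xa9, 0x14, 0x1b, 0xc0, 0x5a, 0x36]

RES = [ 0x41  0x3d  0xa9  0x14  0x1b  0xc0  0x5a  0x36 ]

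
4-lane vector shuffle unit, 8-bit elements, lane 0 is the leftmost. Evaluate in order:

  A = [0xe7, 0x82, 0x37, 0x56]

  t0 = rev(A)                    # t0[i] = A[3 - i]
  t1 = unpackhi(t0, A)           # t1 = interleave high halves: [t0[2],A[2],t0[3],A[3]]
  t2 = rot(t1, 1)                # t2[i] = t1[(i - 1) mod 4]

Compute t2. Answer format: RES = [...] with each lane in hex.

  t0: 56 37 82 e7
  t1: 82 37 e7 56
  t2: 56 82 37 e7

RES = [ 0x56  0x82  0x37  0xe7 ]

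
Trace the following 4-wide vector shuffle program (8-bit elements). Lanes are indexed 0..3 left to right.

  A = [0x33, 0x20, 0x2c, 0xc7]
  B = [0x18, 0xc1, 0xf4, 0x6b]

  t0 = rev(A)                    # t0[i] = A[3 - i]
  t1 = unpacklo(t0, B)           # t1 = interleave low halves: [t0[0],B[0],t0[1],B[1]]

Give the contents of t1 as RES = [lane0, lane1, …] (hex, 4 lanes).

t0 = [0xc7, 0x2c, 0x20, 0x33]
t1 = [0xc7, 0x18, 0x2c, 0xc1]

RES = [0xc7, 0x18, 0x2c, 0xc1]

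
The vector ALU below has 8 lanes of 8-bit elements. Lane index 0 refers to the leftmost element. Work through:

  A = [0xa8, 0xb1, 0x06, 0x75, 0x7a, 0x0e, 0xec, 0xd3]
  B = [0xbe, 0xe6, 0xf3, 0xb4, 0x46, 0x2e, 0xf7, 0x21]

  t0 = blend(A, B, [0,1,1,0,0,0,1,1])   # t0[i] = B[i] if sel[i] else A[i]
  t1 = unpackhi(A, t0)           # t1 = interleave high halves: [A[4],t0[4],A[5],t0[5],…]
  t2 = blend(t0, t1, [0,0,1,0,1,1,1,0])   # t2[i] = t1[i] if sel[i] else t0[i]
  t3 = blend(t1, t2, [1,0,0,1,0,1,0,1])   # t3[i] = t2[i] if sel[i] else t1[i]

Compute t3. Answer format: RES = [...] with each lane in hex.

RES = [0xa8, 0x7a, 0x0e, 0x75, 0xec, 0xf7, 0xd3, 0x21]

t0 = [0xa8, 0xe6, 0xf3, 0x75, 0x7a, 0x0e, 0xf7, 0x21]
t1 = [0x7a, 0x7a, 0x0e, 0x0e, 0xec, 0xf7, 0xd3, 0x21]
t2 = [0xa8, 0xe6, 0x0e, 0x75, 0xec, 0xf7, 0xd3, 0x21]
t3 = [0xa8, 0x7a, 0x0e, 0x75, 0xec, 0xf7, 0xd3, 0x21]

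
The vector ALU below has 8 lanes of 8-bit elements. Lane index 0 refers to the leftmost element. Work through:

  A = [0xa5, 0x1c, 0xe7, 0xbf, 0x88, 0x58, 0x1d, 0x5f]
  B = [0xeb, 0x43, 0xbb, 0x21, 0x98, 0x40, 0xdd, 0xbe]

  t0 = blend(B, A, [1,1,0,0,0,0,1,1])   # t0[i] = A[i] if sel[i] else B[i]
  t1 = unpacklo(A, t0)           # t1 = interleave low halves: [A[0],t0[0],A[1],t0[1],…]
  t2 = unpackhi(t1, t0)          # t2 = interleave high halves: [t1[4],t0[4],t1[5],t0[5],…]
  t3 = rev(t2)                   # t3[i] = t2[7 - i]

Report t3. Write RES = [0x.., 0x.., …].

→ t0 |a5|1c|bb|21|98|40|1d|5f|
→ t1 |a5|a5|1c|1c|e7|bb|bf|21|
→ t2 |e7|98|bb|40|bf|1d|21|5f|
→ t3 |5f|21|1d|bf|40|bb|98|e7|

RES = [0x5f, 0x21, 0x1d, 0xbf, 0x40, 0xbb, 0x98, 0xe7]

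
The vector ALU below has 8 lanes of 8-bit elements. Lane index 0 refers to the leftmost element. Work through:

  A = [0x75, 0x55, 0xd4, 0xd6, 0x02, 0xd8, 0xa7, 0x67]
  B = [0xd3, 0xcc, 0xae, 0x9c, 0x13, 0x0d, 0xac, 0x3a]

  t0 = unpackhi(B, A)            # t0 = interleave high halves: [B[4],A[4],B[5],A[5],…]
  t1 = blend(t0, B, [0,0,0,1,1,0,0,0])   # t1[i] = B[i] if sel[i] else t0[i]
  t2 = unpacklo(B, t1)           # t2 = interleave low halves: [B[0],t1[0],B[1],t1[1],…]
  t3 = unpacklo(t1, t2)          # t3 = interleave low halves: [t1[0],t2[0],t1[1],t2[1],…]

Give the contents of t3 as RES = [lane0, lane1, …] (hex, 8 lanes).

RES = [ 0x13  0xd3  0x02  0x13  0x0d  0xcc  0x9c  0x02 ]

  t0: 13 02 0d d8 ac a7 3a 67
  t1: 13 02 0d 9c 13 a7 3a 67
  t2: d3 13 cc 02 ae 0d 9c 9c
  t3: 13 d3 02 13 0d cc 9c 02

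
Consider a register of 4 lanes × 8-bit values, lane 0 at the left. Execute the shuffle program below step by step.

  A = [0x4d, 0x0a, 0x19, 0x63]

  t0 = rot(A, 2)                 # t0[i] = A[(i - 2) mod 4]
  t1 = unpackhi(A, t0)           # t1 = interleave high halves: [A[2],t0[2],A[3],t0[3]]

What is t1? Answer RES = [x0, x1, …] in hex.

→ t0 |19|63|4d|0a|
→ t1 |19|4d|63|0a|

RES = [ 0x19  0x4d  0x63  0x0a ]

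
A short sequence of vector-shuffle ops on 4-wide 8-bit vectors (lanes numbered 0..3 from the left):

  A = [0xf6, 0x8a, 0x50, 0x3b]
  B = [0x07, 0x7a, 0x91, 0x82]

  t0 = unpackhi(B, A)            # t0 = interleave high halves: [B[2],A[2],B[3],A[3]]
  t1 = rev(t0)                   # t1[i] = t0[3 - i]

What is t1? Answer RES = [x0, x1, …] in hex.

RES = [ 0x3b  0x82  0x50  0x91 ]

t0 = [0x91, 0x50, 0x82, 0x3b]
t1 = [0x3b, 0x82, 0x50, 0x91]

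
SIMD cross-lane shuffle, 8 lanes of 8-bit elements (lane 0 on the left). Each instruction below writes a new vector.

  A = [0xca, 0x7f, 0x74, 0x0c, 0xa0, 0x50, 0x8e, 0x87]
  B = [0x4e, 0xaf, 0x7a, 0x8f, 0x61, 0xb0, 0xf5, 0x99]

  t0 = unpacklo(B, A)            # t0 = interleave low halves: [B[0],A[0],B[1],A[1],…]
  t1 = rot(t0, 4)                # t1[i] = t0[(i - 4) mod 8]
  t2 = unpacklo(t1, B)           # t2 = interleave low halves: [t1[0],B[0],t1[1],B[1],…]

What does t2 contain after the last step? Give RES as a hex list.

RES = [ 0x7a  0x4e  0x74  0xaf  0x8f  0x7a  0x0c  0x8f ]

→ t0 |4e|ca|af|7f|7a|74|8f|0c|
→ t1 |7a|74|8f|0c|4e|ca|af|7f|
→ t2 |7a|4e|74|af|8f|7a|0c|8f|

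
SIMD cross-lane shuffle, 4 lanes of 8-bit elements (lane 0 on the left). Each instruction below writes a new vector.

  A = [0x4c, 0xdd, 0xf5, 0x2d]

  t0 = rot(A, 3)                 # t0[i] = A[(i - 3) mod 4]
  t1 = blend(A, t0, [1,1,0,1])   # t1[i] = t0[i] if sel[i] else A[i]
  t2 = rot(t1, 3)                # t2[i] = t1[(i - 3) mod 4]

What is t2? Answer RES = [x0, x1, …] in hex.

  t0: dd f5 2d 4c
  t1: dd f5 f5 4c
  t2: f5 f5 4c dd

RES = [ 0xf5  0xf5  0x4c  0xdd ]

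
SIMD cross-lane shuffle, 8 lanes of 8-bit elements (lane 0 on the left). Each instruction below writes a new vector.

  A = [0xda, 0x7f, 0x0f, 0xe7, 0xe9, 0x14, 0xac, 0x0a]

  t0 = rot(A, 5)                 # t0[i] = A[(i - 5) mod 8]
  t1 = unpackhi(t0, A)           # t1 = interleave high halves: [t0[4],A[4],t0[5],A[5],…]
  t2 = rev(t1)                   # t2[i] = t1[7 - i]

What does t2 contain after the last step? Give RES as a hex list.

RES = [0x0a, 0x0f, 0xac, 0x7f, 0x14, 0xda, 0xe9, 0x0a]

  t0: e7 e9 14 ac 0a da 7f 0f
  t1: 0a e9 da 14 7f ac 0f 0a
  t2: 0a 0f ac 7f 14 da e9 0a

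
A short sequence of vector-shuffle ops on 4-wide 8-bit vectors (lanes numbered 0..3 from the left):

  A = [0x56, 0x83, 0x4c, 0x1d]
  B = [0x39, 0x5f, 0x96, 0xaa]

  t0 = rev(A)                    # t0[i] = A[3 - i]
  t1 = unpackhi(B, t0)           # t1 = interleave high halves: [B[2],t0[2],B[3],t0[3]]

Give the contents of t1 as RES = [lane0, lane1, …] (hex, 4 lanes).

RES = [0x96, 0x83, 0xaa, 0x56]

  t0: 1d 4c 83 56
  t1: 96 83 aa 56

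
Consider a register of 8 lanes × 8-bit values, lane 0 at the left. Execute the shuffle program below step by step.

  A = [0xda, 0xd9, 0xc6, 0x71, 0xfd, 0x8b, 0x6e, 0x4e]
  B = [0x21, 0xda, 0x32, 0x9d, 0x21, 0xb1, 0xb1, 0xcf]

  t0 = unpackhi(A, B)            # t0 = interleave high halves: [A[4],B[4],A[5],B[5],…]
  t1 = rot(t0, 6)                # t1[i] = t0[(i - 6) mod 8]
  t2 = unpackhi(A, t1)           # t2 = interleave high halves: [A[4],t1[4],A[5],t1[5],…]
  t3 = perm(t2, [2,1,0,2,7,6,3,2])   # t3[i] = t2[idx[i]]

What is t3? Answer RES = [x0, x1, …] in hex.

RES = [0x8b, 0x4e, 0xfd, 0x8b, 0x21, 0x4e, 0xcf, 0x8b]

→ t0 |fd|21|8b|b1|6e|b1|4e|cf|
→ t1 |8b|b1|6e|b1|4e|cf|fd|21|
→ t2 |fd|4e|8b|cf|6e|fd|4e|21|
→ t3 |8b|4e|fd|8b|21|4e|cf|8b|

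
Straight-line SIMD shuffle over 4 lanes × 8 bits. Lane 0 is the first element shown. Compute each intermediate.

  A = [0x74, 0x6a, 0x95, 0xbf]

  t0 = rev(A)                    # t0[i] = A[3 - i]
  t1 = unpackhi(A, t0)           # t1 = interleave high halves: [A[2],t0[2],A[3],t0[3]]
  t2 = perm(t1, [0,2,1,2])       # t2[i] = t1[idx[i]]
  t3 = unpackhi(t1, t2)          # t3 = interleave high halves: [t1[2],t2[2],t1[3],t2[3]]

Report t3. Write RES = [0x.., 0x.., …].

RES = [ 0xbf  0x6a  0x74  0xbf ]

t0 = [0xbf, 0x95, 0x6a, 0x74]
t1 = [0x95, 0x6a, 0xbf, 0x74]
t2 = [0x95, 0xbf, 0x6a, 0xbf]
t3 = [0xbf, 0x6a, 0x74, 0xbf]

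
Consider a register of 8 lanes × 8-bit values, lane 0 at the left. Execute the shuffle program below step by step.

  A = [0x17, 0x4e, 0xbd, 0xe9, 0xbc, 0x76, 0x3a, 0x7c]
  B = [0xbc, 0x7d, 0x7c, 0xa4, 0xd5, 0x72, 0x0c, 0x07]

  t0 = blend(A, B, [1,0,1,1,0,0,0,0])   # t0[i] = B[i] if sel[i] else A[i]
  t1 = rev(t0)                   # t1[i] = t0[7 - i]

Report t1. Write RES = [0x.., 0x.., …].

  t0: bc 4e 7c a4 bc 76 3a 7c
  t1: 7c 3a 76 bc a4 7c 4e bc

RES = [ 0x7c  0x3a  0x76  0xbc  0xa4  0x7c  0x4e  0xbc ]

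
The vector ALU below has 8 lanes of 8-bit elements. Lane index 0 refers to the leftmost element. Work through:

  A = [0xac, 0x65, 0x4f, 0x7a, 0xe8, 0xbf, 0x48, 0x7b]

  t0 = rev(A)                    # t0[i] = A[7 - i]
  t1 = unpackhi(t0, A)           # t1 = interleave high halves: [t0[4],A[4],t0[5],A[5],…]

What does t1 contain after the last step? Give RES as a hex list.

  t0: 7b 48 bf e8 7a 4f 65 ac
  t1: 7a e8 4f bf 65 48 ac 7b

RES = [ 0x7a  0xe8  0x4f  0xbf  0x65  0x48  0xac  0x7b ]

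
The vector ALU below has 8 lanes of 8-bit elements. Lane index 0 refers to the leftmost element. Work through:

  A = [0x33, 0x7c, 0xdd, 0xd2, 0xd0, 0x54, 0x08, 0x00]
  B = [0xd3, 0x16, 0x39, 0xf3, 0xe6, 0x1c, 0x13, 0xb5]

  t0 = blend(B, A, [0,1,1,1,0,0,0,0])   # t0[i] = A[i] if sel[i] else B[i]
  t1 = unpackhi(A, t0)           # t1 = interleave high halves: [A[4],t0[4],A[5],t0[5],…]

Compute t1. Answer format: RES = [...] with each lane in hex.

t0 = [0xd3, 0x7c, 0xdd, 0xd2, 0xe6, 0x1c, 0x13, 0xb5]
t1 = [0xd0, 0xe6, 0x54, 0x1c, 0x08, 0x13, 0x00, 0xb5]

RES = [ 0xd0  0xe6  0x54  0x1c  0x08  0x13  0x00  0xb5 ]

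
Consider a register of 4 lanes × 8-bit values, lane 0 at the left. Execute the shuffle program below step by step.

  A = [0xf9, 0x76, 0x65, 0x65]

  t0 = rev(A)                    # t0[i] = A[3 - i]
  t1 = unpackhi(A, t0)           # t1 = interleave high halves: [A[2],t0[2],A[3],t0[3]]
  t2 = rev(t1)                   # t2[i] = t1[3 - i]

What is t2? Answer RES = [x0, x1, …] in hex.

t0 = [0x65, 0x65, 0x76, 0xf9]
t1 = [0x65, 0x76, 0x65, 0xf9]
t2 = [0xf9, 0x65, 0x76, 0x65]

RES = [0xf9, 0x65, 0x76, 0x65]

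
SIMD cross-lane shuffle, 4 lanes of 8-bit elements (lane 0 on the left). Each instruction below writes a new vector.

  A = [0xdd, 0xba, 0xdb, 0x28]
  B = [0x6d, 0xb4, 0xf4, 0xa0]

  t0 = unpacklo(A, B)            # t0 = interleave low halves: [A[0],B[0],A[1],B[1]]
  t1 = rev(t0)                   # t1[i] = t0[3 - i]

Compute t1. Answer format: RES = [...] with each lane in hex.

t0 = [0xdd, 0x6d, 0xba, 0xb4]
t1 = [0xb4, 0xba, 0x6d, 0xdd]

RES = [ 0xb4  0xba  0x6d  0xdd ]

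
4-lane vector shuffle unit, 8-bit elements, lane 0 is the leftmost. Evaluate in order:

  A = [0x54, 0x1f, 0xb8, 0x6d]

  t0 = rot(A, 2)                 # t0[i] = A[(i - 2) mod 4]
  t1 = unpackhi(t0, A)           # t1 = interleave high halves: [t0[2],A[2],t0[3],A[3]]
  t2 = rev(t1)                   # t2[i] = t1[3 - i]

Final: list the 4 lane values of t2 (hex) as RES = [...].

  t0: b8 6d 54 1f
  t1: 54 b8 1f 6d
  t2: 6d 1f b8 54

RES = [0x6d, 0x1f, 0xb8, 0x54]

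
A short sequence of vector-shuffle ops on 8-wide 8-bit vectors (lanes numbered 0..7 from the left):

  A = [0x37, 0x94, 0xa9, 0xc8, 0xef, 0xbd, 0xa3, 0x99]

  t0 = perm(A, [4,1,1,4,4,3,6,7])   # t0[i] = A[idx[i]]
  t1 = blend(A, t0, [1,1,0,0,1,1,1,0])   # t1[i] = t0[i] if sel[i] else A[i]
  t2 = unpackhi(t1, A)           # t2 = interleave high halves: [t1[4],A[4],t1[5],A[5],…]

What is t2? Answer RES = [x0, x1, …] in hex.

→ t0 |ef|94|94|ef|ef|c8|a3|99|
→ t1 |ef|94|a9|c8|ef|c8|a3|99|
→ t2 |ef|ef|c8|bd|a3|a3|99|99|

RES = [ 0xef  0xef  0xc8  0xbd  0xa3  0xa3  0x99  0x99 ]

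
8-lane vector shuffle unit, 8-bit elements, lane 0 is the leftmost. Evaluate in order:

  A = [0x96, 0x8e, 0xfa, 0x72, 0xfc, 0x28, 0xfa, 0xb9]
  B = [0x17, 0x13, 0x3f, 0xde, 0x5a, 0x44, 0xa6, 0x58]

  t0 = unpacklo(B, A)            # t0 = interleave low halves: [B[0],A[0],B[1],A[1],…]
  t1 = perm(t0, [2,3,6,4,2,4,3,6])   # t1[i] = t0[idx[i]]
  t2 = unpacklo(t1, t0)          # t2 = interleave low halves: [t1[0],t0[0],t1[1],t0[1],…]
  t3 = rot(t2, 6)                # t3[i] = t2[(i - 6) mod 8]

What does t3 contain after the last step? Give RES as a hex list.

→ t0 |17|96|13|8e|3f|fa|de|72|
→ t1 |13|8e|de|3f|13|3f|8e|de|
→ t2 |13|17|8e|96|de|13|3f|8e|
→ t3 |8e|96|de|13|3f|8e|13|17|

RES = [ 0x8e  0x96  0xde  0x13  0x3f  0x8e  0x13  0x17 ]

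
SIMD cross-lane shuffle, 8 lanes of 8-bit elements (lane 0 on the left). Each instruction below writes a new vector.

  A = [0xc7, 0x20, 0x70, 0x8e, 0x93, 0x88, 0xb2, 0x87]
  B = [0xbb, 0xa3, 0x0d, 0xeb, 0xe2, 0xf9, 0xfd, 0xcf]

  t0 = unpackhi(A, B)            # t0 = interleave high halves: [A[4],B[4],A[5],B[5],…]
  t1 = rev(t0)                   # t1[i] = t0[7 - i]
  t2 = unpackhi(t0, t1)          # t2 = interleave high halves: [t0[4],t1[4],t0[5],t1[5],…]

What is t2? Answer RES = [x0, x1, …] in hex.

→ t0 |93|e2|88|f9|b2|fd|87|cf|
→ t1 |cf|87|fd|b2|f9|88|e2|93|
→ t2 |b2|f9|fd|88|87|e2|cf|93|

RES = [0xb2, 0xf9, 0xfd, 0x88, 0x87, 0xe2, 0xcf, 0x93]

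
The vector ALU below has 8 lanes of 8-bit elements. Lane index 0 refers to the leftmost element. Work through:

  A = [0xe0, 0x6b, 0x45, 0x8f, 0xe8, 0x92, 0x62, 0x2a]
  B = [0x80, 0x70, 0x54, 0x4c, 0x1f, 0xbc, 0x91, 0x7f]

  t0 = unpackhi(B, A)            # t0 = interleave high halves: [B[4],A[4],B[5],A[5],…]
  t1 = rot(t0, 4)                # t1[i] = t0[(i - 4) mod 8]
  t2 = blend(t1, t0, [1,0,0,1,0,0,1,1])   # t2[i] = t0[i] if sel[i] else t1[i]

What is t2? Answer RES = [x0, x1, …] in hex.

  t0: 1f e8 bc 92 91 62 7f 2a
  t1: 91 62 7f 2a 1f e8 bc 92
  t2: 1f 62 7f 92 1f e8 7f 2a

RES = [0x1f, 0x62, 0x7f, 0x92, 0x1f, 0xe8, 0x7f, 0x2a]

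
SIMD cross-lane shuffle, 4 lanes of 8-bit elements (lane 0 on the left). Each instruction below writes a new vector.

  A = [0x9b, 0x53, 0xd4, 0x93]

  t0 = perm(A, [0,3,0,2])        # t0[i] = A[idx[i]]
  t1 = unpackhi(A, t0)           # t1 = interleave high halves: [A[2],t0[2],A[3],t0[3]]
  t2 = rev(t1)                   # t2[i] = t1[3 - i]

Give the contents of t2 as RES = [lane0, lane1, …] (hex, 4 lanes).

t0 = [0x9b, 0x93, 0x9b, 0xd4]
t1 = [0xd4, 0x9b, 0x93, 0xd4]
t2 = [0xd4, 0x93, 0x9b, 0xd4]

RES = [ 0xd4  0x93  0x9b  0xd4 ]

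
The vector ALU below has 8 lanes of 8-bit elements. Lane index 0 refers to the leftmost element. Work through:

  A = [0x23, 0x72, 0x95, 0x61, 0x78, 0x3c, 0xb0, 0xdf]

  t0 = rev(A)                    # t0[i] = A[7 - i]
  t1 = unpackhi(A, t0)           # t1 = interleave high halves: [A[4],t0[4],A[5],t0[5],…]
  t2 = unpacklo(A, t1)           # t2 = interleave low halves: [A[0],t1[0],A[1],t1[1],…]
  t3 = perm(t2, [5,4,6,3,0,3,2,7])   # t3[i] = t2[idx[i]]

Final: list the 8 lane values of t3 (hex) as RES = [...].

t0 = [0xdf, 0xb0, 0x3c, 0x78, 0x61, 0x95, 0x72, 0x23]
t1 = [0x78, 0x61, 0x3c, 0x95, 0xb0, 0x72, 0xdf, 0x23]
t2 = [0x23, 0x78, 0x72, 0x61, 0x95, 0x3c, 0x61, 0x95]
t3 = [0x3c, 0x95, 0x61, 0x61, 0x23, 0x61, 0x72, 0x95]

RES = [ 0x3c  0x95  0x61  0x61  0x23  0x61  0x72  0x95 ]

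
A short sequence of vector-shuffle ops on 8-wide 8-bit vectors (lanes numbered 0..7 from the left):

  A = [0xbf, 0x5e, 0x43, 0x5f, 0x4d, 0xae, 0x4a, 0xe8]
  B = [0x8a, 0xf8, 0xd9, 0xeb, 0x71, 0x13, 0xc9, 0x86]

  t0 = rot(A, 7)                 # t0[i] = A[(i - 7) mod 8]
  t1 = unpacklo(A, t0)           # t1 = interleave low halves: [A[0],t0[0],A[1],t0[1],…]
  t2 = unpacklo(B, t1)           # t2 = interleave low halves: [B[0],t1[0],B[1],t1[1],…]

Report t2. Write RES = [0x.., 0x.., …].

RES = [0x8a, 0xbf, 0xf8, 0x5e, 0xd9, 0x5e, 0xeb, 0x43]

  t0: 5e 43 5f 4d ae 4a e8 bf
  t1: bf 5e 5e 43 43 5f 5f 4d
  t2: 8a bf f8 5e d9 5e eb 43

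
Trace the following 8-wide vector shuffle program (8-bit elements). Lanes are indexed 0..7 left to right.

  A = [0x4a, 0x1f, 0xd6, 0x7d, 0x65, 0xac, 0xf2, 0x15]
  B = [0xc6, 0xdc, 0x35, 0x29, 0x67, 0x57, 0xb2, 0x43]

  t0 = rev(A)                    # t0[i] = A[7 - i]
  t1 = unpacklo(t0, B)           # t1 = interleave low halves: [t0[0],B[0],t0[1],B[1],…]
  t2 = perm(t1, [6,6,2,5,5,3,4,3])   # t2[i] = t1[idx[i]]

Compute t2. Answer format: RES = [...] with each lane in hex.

RES = [0x65, 0x65, 0xf2, 0x35, 0x35, 0xdc, 0xac, 0xdc]

  t0: 15 f2 ac 65 7d d6 1f 4a
  t1: 15 c6 f2 dc ac 35 65 29
  t2: 65 65 f2 35 35 dc ac dc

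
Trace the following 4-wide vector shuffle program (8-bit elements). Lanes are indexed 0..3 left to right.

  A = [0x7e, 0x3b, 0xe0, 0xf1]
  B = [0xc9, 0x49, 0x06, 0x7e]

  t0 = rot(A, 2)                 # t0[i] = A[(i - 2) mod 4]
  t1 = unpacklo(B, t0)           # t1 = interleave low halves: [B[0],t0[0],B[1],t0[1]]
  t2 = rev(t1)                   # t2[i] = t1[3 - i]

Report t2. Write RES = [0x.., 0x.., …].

RES = [0xf1, 0x49, 0xe0, 0xc9]

→ t0 |e0|f1|7e|3b|
→ t1 |c9|e0|49|f1|
→ t2 |f1|49|e0|c9|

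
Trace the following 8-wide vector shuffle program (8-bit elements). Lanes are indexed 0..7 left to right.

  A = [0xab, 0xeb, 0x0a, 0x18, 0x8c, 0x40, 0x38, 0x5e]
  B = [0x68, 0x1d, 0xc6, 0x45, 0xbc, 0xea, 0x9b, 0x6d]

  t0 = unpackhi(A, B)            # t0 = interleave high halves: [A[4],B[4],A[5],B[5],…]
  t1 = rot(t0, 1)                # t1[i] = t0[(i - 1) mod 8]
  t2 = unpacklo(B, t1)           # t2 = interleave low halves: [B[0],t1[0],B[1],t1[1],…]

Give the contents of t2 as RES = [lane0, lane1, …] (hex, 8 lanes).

t0 = [0x8c, 0xbc, 0x40, 0xea, 0x38, 0x9b, 0x5e, 0x6d]
t1 = [0x6d, 0x8c, 0xbc, 0x40, 0xea, 0x38, 0x9b, 0x5e]
t2 = [0x68, 0x6d, 0x1d, 0x8c, 0xc6, 0xbc, 0x45, 0x40]

RES = [0x68, 0x6d, 0x1d, 0x8c, 0xc6, 0xbc, 0x45, 0x40]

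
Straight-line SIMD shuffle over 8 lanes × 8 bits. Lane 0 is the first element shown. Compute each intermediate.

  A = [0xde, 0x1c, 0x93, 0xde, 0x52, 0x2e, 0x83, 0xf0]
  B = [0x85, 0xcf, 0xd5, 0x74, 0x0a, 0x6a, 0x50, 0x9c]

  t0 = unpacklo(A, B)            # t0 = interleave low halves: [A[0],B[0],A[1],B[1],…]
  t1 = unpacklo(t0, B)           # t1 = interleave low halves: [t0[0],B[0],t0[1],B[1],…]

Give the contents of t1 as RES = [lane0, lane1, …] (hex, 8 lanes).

  t0: de 85 1c cf 93 d5 de 74
  t1: de 85 85 cf 1c d5 cf 74

RES = [ 0xde  0x85  0x85  0xcf  0x1c  0xd5  0xcf  0x74 ]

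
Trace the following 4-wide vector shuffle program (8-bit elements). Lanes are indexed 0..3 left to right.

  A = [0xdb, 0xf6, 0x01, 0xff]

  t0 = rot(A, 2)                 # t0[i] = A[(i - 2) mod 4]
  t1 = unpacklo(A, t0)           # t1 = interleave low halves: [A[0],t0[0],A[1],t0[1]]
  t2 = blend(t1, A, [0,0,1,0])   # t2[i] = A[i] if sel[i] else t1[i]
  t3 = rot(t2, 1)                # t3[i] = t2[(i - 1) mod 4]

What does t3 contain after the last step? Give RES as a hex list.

RES = [0xff, 0xdb, 0x01, 0x01]

t0 = [0x01, 0xff, 0xdb, 0xf6]
t1 = [0xdb, 0x01, 0xf6, 0xff]
t2 = [0xdb, 0x01, 0x01, 0xff]
t3 = [0xff, 0xdb, 0x01, 0x01]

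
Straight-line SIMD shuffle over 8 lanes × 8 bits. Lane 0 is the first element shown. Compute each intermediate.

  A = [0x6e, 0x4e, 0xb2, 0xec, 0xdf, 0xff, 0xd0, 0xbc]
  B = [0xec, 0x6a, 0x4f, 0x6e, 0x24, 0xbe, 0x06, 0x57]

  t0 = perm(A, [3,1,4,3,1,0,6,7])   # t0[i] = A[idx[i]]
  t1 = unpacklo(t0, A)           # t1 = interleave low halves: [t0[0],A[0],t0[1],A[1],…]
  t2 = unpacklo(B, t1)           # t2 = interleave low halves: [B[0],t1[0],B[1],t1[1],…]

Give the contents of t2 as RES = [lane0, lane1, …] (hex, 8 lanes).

  t0: ec 4e df ec 4e 6e d0 bc
  t1: ec 6e 4e 4e df b2 ec ec
  t2: ec ec 6a 6e 4f 4e 6e 4e

RES = [0xec, 0xec, 0x6a, 0x6e, 0x4f, 0x4e, 0x6e, 0x4e]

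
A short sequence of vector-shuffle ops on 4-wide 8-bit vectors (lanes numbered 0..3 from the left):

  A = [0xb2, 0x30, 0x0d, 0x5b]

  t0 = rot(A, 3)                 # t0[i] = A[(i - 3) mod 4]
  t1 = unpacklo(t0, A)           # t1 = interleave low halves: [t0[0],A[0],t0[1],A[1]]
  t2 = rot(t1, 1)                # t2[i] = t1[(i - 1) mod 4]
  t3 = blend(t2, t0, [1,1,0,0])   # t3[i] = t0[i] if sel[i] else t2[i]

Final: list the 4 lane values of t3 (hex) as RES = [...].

  t0: 30 0d 5b b2
  t1: 30 b2 0d 30
  t2: 30 30 b2 0d
  t3: 30 0d b2 0d

RES = [ 0x30  0x0d  0xb2  0x0d ]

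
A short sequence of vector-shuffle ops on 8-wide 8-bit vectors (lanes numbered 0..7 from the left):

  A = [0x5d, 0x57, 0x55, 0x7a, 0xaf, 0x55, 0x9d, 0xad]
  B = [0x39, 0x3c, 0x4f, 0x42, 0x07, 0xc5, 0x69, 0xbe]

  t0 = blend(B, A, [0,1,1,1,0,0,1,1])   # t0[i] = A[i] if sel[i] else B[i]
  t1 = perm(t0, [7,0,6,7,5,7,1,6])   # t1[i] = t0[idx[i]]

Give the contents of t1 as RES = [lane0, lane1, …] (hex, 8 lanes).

→ t0 |39|57|55|7a|07|c5|9d|ad|
→ t1 |ad|39|9d|ad|c5|ad|57|9d|

RES = [0xad, 0x39, 0x9d, 0xad, 0xc5, 0xad, 0x57, 0x9d]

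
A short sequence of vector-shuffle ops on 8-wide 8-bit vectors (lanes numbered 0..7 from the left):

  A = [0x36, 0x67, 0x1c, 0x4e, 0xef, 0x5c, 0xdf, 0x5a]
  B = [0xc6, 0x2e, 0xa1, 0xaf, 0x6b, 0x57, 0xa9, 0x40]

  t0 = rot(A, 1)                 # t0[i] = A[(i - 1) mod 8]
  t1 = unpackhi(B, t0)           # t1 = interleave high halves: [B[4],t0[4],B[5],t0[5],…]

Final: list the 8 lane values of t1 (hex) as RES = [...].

RES = [0x6b, 0x4e, 0x57, 0xef, 0xa9, 0x5c, 0x40, 0xdf]

  t0: 5a 36 67 1c 4e ef 5c df
  t1: 6b 4e 57 ef a9 5c 40 df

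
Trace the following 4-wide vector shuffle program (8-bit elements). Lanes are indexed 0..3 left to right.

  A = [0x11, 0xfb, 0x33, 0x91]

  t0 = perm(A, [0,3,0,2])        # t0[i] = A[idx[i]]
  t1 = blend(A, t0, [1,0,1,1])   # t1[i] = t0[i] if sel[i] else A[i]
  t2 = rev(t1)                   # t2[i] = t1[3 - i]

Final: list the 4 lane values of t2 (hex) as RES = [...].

  t0: 11 91 11 33
  t1: 11 fb 11 33
  t2: 33 11 fb 11

RES = [ 0x33  0x11  0xfb  0x11 ]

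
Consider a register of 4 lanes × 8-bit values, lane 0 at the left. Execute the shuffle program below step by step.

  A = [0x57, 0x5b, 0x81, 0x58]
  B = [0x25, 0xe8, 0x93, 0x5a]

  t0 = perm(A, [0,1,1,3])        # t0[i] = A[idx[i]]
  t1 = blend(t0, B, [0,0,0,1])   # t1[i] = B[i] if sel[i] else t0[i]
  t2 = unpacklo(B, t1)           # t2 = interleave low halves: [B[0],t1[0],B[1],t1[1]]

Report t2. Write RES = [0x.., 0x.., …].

RES = [0x25, 0x57, 0xe8, 0x5b]

t0 = [0x57, 0x5b, 0x5b, 0x58]
t1 = [0x57, 0x5b, 0x5b, 0x5a]
t2 = [0x25, 0x57, 0xe8, 0x5b]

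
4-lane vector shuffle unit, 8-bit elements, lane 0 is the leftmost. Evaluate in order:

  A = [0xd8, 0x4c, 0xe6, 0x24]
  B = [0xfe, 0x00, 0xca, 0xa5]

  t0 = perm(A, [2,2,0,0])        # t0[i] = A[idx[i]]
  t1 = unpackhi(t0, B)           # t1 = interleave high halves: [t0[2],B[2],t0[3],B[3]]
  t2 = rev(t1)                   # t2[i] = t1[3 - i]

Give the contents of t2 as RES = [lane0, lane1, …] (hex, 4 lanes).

→ t0 |e6|e6|d8|d8|
→ t1 |d8|ca|d8|a5|
→ t2 |a5|d8|ca|d8|

RES = [ 0xa5  0xd8  0xca  0xd8 ]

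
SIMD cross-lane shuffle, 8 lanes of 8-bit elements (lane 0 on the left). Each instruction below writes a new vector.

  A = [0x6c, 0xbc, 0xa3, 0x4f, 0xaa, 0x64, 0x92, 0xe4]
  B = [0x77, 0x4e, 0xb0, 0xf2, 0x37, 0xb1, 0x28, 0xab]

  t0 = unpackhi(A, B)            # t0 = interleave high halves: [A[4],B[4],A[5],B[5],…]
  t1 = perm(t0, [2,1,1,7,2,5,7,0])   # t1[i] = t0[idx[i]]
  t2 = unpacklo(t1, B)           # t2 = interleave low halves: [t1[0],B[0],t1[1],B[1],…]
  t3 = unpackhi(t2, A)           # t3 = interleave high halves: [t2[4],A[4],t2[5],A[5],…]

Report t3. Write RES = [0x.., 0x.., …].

→ t0 |aa|37|64|b1|92|28|e4|ab|
→ t1 |64|37|37|ab|64|28|ab|aa|
→ t2 |64|77|37|4e|37|b0|ab|f2|
→ t3 |37|aa|b0|64|ab|92|f2|e4|

RES = [ 0x37  0xaa  0xb0  0x64  0xab  0x92  0xf2  0xe4 ]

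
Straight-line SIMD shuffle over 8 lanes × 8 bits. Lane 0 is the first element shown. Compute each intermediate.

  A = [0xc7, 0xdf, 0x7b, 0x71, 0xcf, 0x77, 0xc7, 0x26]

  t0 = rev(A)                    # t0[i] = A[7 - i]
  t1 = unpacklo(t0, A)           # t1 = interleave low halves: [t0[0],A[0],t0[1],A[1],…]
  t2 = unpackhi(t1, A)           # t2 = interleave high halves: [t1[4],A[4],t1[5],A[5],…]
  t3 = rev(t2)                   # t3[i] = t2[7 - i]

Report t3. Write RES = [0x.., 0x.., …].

RES = [ 0x26  0x71  0xc7  0xcf  0x77  0x7b  0xcf  0x77 ]

→ t0 |26|c7|77|cf|71|7b|df|c7|
→ t1 |26|c7|c7|df|77|7b|cf|71|
→ t2 |77|cf|7b|77|cf|c7|71|26|
→ t3 |26|71|c7|cf|77|7b|cf|77|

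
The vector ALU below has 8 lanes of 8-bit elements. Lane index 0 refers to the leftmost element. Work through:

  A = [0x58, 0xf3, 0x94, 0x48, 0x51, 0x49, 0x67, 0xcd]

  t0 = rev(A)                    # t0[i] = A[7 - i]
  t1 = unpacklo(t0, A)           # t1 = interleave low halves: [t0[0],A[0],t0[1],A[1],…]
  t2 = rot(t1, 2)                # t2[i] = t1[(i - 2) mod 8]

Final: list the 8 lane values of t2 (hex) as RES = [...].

RES = [0x51, 0x48, 0xcd, 0x58, 0x67, 0xf3, 0x49, 0x94]

t0 = [0xcd, 0x67, 0x49, 0x51, 0x48, 0x94, 0xf3, 0x58]
t1 = [0xcd, 0x58, 0x67, 0xf3, 0x49, 0x94, 0x51, 0x48]
t2 = [0x51, 0x48, 0xcd, 0x58, 0x67, 0xf3, 0x49, 0x94]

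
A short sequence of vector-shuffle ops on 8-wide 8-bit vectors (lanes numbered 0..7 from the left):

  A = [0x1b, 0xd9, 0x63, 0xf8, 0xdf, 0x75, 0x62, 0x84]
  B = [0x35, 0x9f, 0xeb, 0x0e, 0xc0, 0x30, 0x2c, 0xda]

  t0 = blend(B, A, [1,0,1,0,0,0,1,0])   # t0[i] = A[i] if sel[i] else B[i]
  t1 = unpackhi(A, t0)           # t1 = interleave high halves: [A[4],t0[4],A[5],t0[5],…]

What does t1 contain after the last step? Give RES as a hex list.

RES = [0xdf, 0xc0, 0x75, 0x30, 0x62, 0x62, 0x84, 0xda]

→ t0 |1b|9f|63|0e|c0|30|62|da|
→ t1 |df|c0|75|30|62|62|84|da|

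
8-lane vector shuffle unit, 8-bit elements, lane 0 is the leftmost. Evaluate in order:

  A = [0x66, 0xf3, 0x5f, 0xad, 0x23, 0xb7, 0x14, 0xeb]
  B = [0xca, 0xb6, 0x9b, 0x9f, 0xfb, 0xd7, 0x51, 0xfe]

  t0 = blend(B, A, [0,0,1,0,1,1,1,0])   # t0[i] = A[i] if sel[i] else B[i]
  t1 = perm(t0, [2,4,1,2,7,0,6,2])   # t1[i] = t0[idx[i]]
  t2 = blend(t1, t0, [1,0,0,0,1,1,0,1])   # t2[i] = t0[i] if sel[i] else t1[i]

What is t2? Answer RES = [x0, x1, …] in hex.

t0 = [0xca, 0xb6, 0x5f, 0x9f, 0x23, 0xb7, 0x14, 0xfe]
t1 = [0x5f, 0x23, 0xb6, 0x5f, 0xfe, 0xca, 0x14, 0x5f]
t2 = [0xca, 0x23, 0xb6, 0x5f, 0x23, 0xb7, 0x14, 0xfe]

RES = [ 0xca  0x23  0xb6  0x5f  0x23  0xb7  0x14  0xfe ]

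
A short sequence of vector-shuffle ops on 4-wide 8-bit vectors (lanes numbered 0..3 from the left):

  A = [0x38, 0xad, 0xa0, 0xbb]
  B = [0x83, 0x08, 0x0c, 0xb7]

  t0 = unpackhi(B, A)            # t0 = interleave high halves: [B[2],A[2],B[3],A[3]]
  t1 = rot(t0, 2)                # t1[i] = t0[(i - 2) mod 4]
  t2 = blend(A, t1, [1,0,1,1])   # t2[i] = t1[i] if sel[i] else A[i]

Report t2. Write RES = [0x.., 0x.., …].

→ t0 |0c|a0|b7|bb|
→ t1 |b7|bb|0c|a0|
→ t2 |b7|ad|0c|a0|

RES = [ 0xb7  0xad  0x0c  0xa0 ]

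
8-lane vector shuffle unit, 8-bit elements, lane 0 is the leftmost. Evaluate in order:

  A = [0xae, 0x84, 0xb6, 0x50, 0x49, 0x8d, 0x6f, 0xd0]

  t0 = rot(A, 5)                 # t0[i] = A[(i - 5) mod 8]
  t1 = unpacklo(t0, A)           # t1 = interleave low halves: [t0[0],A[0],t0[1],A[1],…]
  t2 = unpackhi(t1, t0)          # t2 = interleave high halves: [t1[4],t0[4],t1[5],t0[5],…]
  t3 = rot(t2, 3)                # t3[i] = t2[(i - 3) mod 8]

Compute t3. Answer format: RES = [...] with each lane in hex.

→ t0 |50|49|8d|6f|d0|ae|84|b6|
→ t1 |50|ae|49|84|8d|b6|6f|50|
→ t2 |8d|d0|b6|ae|6f|84|50|b6|
→ t3 |84|50|b6|8d|d0|b6|ae|6f|

RES = [ 0x84  0x50  0xb6  0x8d  0xd0  0xb6  0xae  0x6f ]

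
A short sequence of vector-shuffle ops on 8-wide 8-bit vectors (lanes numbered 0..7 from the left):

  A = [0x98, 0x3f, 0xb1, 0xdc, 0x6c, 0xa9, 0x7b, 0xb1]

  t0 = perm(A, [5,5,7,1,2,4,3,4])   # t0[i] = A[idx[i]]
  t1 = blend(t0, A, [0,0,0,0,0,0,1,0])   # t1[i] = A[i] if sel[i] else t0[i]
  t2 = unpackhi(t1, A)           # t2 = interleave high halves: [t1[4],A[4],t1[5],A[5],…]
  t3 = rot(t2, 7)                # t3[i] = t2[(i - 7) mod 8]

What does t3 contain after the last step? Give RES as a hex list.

t0 = [0xa9, 0xa9, 0xb1, 0x3f, 0xb1, 0x6c, 0xdc, 0x6c]
t1 = [0xa9, 0xa9, 0xb1, 0x3f, 0xb1, 0x6c, 0x7b, 0x6c]
t2 = [0xb1, 0x6c, 0x6c, 0xa9, 0x7b, 0x7b, 0x6c, 0xb1]
t3 = [0x6c, 0x6c, 0xa9, 0x7b, 0x7b, 0x6c, 0xb1, 0xb1]

RES = [0x6c, 0x6c, 0xa9, 0x7b, 0x7b, 0x6c, 0xb1, 0xb1]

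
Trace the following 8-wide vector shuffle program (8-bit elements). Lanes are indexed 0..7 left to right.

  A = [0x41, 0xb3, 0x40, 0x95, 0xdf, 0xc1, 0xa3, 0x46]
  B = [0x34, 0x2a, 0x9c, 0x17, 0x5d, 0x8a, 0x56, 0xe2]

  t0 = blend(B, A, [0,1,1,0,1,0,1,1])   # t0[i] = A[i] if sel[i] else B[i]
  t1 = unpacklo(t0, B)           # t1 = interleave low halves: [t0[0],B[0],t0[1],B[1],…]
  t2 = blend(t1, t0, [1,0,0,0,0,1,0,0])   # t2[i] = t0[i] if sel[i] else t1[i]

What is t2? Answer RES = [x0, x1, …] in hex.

RES = [ 0x34  0x34  0xb3  0x2a  0x40  0x8a  0x17  0x17 ]

→ t0 |34|b3|40|17|df|8a|a3|46|
→ t1 |34|34|b3|2a|40|9c|17|17|
→ t2 |34|34|b3|2a|40|8a|17|17|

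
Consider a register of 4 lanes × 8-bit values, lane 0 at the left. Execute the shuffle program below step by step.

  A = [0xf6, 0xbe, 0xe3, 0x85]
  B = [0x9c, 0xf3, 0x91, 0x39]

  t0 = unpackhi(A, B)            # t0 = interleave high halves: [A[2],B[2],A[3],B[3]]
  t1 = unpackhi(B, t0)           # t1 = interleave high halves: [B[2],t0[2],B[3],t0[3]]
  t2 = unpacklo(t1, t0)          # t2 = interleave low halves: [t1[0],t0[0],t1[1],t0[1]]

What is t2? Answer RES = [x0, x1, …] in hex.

t0 = [0xe3, 0x91, 0x85, 0x39]
t1 = [0x91, 0x85, 0x39, 0x39]
t2 = [0x91, 0xe3, 0x85, 0x91]

RES = [0x91, 0xe3, 0x85, 0x91]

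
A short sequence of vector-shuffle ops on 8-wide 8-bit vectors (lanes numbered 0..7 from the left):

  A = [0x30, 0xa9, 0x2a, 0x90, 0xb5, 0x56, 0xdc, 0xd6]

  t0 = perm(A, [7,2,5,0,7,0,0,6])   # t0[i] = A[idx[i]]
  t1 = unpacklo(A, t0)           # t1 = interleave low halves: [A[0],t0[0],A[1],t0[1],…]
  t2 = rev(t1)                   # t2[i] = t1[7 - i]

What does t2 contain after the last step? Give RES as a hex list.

RES = [ 0x30  0x90  0x56  0x2a  0x2a  0xa9  0xd6  0x30 ]

t0 = [0xd6, 0x2a, 0x56, 0x30, 0xd6, 0x30, 0x30, 0xdc]
t1 = [0x30, 0xd6, 0xa9, 0x2a, 0x2a, 0x56, 0x90, 0x30]
t2 = [0x30, 0x90, 0x56, 0x2a, 0x2a, 0xa9, 0xd6, 0x30]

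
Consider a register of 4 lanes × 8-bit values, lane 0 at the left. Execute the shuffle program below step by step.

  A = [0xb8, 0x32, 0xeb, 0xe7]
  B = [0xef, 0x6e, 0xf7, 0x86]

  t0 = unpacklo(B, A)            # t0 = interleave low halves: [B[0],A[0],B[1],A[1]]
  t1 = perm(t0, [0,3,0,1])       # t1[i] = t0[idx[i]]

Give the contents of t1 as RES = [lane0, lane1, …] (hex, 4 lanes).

t0 = [0xef, 0xb8, 0x6e, 0x32]
t1 = [0xef, 0x32, 0xef, 0xb8]

RES = [0xef, 0x32, 0xef, 0xb8]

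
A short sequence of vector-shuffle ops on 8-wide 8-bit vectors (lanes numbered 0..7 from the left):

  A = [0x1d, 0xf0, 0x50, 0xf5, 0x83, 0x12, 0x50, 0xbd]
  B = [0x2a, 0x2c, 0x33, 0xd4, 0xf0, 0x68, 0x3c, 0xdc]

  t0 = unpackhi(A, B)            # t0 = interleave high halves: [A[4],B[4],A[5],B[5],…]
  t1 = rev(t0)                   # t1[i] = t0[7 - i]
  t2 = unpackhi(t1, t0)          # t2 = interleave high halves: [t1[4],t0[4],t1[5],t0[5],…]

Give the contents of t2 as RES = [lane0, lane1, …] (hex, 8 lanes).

RES = [0x68, 0x50, 0x12, 0x3c, 0xf0, 0xbd, 0x83, 0xdc]

  t0: 83 f0 12 68 50 3c bd dc
  t1: dc bd 3c 50 68 12 f0 83
  t2: 68 50 12 3c f0 bd 83 dc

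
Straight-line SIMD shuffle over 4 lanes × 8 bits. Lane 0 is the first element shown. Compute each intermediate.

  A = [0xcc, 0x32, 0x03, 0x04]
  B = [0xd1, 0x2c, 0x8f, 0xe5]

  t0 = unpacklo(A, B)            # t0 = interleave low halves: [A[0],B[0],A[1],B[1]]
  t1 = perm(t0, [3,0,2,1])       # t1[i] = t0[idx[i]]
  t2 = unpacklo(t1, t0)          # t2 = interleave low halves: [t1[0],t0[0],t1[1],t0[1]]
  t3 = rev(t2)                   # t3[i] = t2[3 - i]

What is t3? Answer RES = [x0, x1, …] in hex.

RES = [0xd1, 0xcc, 0xcc, 0x2c]

  t0: cc d1 32 2c
  t1: 2c cc 32 d1
  t2: 2c cc cc d1
  t3: d1 cc cc 2c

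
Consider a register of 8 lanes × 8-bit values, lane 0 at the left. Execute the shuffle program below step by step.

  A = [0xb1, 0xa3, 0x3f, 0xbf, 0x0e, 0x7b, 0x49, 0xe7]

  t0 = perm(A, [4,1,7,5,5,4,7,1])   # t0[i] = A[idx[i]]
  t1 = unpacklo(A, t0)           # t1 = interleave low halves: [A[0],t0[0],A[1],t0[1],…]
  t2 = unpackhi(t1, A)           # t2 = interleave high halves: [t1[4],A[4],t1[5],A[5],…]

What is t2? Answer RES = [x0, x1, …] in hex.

RES = [ 0x3f  0x0e  0xe7  0x7b  0xbf  0x49  0x7b  0xe7 ]

  t0: 0e a3 e7 7b 7b 0e e7 a3
  t1: b1 0e a3 a3 3f e7 bf 7b
  t2: 3f 0e e7 7b bf 49 7b e7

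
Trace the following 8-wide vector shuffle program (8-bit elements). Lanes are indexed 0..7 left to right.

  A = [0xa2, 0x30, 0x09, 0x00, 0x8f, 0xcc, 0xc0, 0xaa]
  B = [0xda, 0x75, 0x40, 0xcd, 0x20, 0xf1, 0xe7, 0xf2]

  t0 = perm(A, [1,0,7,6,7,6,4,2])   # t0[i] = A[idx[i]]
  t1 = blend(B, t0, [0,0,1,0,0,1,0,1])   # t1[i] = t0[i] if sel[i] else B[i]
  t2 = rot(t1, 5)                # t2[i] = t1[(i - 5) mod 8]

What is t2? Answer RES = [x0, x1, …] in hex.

t0 = [0x30, 0xa2, 0xaa, 0xc0, 0xaa, 0xc0, 0x8f, 0x09]
t1 = [0xda, 0x75, 0xaa, 0xcd, 0x20, 0xc0, 0xe7, 0x09]
t2 = [0xcd, 0x20, 0xc0, 0xe7, 0x09, 0xda, 0x75, 0xaa]

RES = [0xcd, 0x20, 0xc0, 0xe7, 0x09, 0xda, 0x75, 0xaa]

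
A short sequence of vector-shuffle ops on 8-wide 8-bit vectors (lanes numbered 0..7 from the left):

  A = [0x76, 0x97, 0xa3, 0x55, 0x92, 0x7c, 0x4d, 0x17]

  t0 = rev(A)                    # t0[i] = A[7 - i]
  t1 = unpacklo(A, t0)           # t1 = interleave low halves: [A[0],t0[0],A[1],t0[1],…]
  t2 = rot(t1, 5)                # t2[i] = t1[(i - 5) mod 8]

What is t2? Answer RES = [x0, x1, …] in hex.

RES = [ 0x4d  0xa3  0x7c  0x55  0x92  0x76  0x17  0x97 ]

→ t0 |17|4d|7c|92|55|a3|97|76|
→ t1 |76|17|97|4d|a3|7c|55|92|
→ t2 |4d|a3|7c|55|92|76|17|97|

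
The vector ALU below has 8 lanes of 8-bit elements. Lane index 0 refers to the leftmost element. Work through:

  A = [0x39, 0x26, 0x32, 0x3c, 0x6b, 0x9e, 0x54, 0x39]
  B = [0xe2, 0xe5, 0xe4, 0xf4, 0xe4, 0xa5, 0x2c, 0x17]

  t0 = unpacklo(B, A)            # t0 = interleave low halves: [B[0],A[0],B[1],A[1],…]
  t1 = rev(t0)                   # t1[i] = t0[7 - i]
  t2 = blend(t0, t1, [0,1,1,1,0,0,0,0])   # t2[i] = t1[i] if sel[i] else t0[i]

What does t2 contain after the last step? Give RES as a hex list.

t0 = [0xe2, 0x39, 0xe5, 0x26, 0xe4, 0x32, 0xf4, 0x3c]
t1 = [0x3c, 0xf4, 0x32, 0xe4, 0x26, 0xe5, 0x39, 0xe2]
t2 = [0xe2, 0xf4, 0x32, 0xe4, 0xe4, 0x32, 0xf4, 0x3c]

RES = [0xe2, 0xf4, 0x32, 0xe4, 0xe4, 0x32, 0xf4, 0x3c]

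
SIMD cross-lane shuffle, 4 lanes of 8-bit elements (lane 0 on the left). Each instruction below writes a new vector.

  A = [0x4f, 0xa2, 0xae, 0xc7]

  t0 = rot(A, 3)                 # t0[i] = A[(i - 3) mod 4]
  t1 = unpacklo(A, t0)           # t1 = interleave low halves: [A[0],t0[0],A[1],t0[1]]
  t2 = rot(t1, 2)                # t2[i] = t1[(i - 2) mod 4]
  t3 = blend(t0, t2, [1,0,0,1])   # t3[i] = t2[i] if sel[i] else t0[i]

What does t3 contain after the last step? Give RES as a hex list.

RES = [ 0xa2  0xae  0xc7  0xa2 ]

t0 = [0xa2, 0xae, 0xc7, 0x4f]
t1 = [0x4f, 0xa2, 0xa2, 0xae]
t2 = [0xa2, 0xae, 0x4f, 0xa2]
t3 = [0xa2, 0xae, 0xc7, 0xa2]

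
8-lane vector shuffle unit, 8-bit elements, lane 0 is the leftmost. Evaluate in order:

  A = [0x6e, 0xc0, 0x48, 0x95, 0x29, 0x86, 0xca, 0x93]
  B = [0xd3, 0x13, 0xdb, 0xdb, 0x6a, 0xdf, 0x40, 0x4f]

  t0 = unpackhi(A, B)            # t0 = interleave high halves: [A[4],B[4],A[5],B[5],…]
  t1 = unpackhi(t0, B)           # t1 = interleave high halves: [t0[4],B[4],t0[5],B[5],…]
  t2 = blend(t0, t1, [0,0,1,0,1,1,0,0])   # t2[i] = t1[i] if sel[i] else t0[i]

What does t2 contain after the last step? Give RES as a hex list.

RES = [0x29, 0x6a, 0x40, 0xdf, 0x93, 0x40, 0x93, 0x4f]

  t0: 29 6a 86 df ca 40 93 4f
  t1: ca 6a 40 df 93 40 4f 4f
  t2: 29 6a 40 df 93 40 93 4f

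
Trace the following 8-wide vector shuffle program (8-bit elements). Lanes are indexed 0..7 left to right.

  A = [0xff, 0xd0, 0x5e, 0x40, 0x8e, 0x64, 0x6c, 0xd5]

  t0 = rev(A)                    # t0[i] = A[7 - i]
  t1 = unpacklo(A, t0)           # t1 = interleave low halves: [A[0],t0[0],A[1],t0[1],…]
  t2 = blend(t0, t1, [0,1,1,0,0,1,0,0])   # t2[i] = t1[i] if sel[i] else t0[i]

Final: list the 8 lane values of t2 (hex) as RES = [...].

RES = [ 0xd5  0xd5  0xd0  0x8e  0x40  0x64  0xd0  0xff ]

t0 = [0xd5, 0x6c, 0x64, 0x8e, 0x40, 0x5e, 0xd0, 0xff]
t1 = [0xff, 0xd5, 0xd0, 0x6c, 0x5e, 0x64, 0x40, 0x8e]
t2 = [0xd5, 0xd5, 0xd0, 0x8e, 0x40, 0x64, 0xd0, 0xff]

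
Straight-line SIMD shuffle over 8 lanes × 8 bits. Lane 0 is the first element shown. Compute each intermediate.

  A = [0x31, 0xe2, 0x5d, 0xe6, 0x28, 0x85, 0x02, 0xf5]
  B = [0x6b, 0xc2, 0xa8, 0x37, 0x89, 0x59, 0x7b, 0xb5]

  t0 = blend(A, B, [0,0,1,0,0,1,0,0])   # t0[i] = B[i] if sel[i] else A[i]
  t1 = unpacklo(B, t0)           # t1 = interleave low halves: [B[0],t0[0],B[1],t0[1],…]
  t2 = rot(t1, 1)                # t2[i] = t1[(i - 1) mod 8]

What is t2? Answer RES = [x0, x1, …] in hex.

RES = [ 0xe6  0x6b  0x31  0xc2  0xe2  0xa8  0xa8  0x37 ]

  t0: 31 e2 a8 e6 28 59 02 f5
  t1: 6b 31 c2 e2 a8 a8 37 e6
  t2: e6 6b 31 c2 e2 a8 a8 37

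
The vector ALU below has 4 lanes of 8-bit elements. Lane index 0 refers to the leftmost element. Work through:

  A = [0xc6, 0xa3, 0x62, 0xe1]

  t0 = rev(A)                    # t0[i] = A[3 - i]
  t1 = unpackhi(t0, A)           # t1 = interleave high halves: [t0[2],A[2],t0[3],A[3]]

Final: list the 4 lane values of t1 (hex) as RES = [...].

→ t0 |e1|62|a3|c6|
→ t1 |a3|62|c6|e1|

RES = [0xa3, 0x62, 0xc6, 0xe1]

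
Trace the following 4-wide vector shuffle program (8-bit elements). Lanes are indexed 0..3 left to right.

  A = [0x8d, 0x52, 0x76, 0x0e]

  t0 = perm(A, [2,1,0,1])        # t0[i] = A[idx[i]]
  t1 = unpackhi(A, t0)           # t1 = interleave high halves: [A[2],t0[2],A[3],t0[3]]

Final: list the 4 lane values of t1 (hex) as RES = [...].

RES = [0x76, 0x8d, 0x0e, 0x52]

  t0: 76 52 8d 52
  t1: 76 8d 0e 52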